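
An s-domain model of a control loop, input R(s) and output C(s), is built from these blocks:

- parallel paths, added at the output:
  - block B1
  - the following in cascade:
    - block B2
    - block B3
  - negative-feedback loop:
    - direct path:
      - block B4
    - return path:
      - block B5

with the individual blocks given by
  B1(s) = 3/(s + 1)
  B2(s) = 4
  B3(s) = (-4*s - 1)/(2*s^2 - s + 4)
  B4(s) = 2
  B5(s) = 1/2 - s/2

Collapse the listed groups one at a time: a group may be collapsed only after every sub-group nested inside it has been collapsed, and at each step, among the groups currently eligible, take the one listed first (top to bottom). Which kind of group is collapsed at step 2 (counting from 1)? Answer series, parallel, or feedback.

Step 1. combine B2, B3 in series
Step 2. close the feedback loop around B4, B5
Step 3. sum the parallel branches B1, (B2*B3), [B4/(1+B4*B5)]
Step 2 collapses a feedback group.

Final answer: feedback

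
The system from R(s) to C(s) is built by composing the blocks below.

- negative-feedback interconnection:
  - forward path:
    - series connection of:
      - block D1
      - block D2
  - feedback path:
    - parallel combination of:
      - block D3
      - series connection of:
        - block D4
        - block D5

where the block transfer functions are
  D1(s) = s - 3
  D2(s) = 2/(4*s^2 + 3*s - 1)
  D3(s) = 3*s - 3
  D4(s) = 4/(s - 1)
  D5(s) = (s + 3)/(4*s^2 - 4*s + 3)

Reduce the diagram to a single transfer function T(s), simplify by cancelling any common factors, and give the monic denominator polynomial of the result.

Step 1. multiply D1, D2 (series) = (2*s - 6)/(4*s^2 + 3*s - 1)
Step 2. series reduction of D4, D5 = (4*s + 12)/(4*s^3 - 8*s^2 + 7*s - 3)
Step 3. combine D3, (D4*D5) in parallel = (12*s^4 - 36*s^3 + 45*s^2 - 26*s + 21)/(4*s^3 - 8*s^2 + 7*s - 3)
Step 4. apply the feedback formula to (D1*D2), (D3+(D4*D5)) = (8*s^4 - 40*s^3 + 62*s^2 - 48*s + 18)/(40*s^5 - 164*s^4 + 306*s^3 - 305*s^2 + 182*s - 123)
Step 4 gives the fully reduced T(s), with no common factor left to cancel. The denominator's leading coefficient is 40, so divide each of its coefficients by 40 to get the monic form.

Answer: s^5 - 41*s^4/10 + 153*s^3/20 - 61*s^2/8 + 91*s/20 - 123/40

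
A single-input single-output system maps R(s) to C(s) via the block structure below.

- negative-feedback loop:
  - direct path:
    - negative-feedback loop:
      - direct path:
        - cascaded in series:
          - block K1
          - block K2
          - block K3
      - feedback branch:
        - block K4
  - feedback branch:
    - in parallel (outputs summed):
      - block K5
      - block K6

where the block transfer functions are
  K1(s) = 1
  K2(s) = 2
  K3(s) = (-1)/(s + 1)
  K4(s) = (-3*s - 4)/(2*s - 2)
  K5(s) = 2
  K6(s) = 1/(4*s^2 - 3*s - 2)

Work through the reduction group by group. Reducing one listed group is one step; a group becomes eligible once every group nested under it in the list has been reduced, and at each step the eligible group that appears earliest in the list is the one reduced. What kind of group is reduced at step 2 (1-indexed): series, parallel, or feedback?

Answer: feedback

Working:
1. reduce the series chain K1, K2, K3
2. feedback reduction of (K1*K2*K3), K4
3. add K5, K6 (parallel)
4. apply the feedback formula to [(K1*K2*K3)/(1+(K1*K2*K3)*K4)], (K5+K6)
Step 2 collapses a feedback group.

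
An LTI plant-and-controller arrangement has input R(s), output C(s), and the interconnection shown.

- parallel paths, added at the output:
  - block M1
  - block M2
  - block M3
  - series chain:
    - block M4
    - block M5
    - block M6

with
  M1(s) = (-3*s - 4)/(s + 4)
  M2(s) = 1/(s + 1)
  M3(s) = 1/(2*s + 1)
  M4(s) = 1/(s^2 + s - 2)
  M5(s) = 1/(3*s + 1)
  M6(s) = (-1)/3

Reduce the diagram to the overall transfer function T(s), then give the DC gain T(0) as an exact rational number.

Reducing step by step:

Step 1. cascade M4, M5, M6: (-1)/(9*s^3 + 12*s^2 - 15*s - 6)
Step 2. sum the parallel branches M1, M2, M3, (M4*M5*M6): (-54*s^6 - 198*s^5 - 87*s^4 + 268*s^3 + 136*s^2 - 67*s - 28)/(18*s^6 + 123*s^5 + 219*s^4 + 15*s^3 - 213*s^2 - 138*s - 24)
Evaluating the step-2 result (the overall T(s)) at s = 0 gives T(0) = -28/(-24) = 7/6.

Answer: 7/6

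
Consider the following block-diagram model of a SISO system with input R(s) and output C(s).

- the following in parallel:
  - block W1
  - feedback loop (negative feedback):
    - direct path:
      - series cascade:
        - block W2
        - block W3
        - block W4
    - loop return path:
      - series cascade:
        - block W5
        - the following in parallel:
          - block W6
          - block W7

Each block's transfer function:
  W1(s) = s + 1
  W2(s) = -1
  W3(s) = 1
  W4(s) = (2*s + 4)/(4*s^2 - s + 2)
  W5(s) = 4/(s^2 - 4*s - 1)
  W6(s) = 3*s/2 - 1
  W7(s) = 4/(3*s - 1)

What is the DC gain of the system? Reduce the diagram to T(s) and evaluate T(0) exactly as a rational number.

(1) combine W2, W3, W4 in series gives (-2*s - 4)/(4*s^2 - s + 2)
(2) sum the parallel branches W6, W7 gives (9*s^2 - 9*s + 10)/(6*s - 2)
(3) reduce the series chain W5, (W6+W7) gives (18*s^2 - 18*s + 20)/(3*s^3 - 13*s^2 + s + 1)
(4) collapse the loop ((W2*W3*W4) forward, (W5*(W6+W7)) return) gives (-6*s^4 + 14*s^3 + 50*s^2 - 6*s - 4)/(12*s^5 - 55*s^4 - 13*s^3 - 59*s^2 + 33*s - 78)
(5) add W1, [(W2*W3*W4)/(1+(W2*W3*W4)*(W5*(W6+W7)))] (parallel) gives (12*s^6 - 43*s^5 - 74*s^4 - 58*s^3 + 24*s^2 - 51*s - 82)/(12*s^5 - 55*s^4 - 13*s^3 - 59*s^2 + 33*s - 78)
Evaluating the step-5 result (the overall T(s)) at s = 0 gives T(0) = -82/(-78) = 41/39.

Answer: 41/39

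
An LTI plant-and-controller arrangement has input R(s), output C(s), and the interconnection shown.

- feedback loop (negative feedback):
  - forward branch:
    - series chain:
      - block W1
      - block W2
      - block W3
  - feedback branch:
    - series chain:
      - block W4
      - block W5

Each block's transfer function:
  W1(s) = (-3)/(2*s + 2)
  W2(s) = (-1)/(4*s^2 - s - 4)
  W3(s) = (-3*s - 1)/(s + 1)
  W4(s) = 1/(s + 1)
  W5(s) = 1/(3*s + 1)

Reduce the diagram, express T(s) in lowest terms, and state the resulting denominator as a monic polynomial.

Answer: s^5 + 11*s^4/4 + 5*s^3/4 - 11*s^2/4 - 13*s/4 - 11/8

Working:
[1] combine W1, W2, W3 in series; result (-9*s - 3)/(8*s^4 + 14*s^3 - 4*s^2 - 18*s - 8)
[2] reduce the series chain W4, W5; result 1/(3*s^2 + 4*s + 1)
[3] feedback reduction of (W1*W2*W3), (W4*W5); result (-9*s^2 - 12*s - 3)/(8*s^5 + 22*s^4 + 10*s^3 - 22*s^2 - 26*s - 11)
That last expression is T(s), already simplified. Scaling its denominator by 1/8 (the reciprocal of the leading coefficient) yields the monic denominator.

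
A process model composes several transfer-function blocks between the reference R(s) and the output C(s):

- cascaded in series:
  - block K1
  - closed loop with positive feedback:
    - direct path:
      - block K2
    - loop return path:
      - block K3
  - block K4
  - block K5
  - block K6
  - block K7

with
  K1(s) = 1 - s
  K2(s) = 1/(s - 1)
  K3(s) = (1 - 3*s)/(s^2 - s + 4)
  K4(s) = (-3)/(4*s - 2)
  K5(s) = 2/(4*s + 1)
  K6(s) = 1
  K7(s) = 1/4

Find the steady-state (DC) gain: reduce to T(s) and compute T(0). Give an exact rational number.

(1) reduce the feedback loop with forward K2 and return K3 = (s^2 - s + 4)/(s^3 - 2*s^2 + 8*s - 5)
(2) cascade K1, [K2/(1-K2*K3)], K4, K5, K6, K7 = (3*s^3 - 6*s^2 + 15*s - 12)/(32*s^5 - 72*s^4 + 268*s^3 - 216*s^2 + 8*s + 20)
That last expression is T(s); at s = 0 only the constant terms survive, so T(0) = -12/20 = -3/5.

Therefore the answer is -3/5.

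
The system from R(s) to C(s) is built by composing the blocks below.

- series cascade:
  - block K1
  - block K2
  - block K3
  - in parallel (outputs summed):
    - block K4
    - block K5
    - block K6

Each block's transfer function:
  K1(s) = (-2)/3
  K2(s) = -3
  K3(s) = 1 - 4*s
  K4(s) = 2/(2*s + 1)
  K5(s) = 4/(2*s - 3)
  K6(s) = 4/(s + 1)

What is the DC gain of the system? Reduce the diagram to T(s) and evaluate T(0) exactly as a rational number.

The answer is 28/3.

Reasoning:
(1) reduce the parallel group K4, K5, K6, giving (28*s^2 - 6*s - 14)/(4*s^3 - 7*s - 3)
(2) cascade K1, K2, K3, (K4+K5+K6), giving (-224*s^3 + 104*s^2 + 100*s - 28)/(4*s^3 - 7*s - 3)
Step 2 gives the overall T(s). Then T(0) = -28/(-3) = 28/3.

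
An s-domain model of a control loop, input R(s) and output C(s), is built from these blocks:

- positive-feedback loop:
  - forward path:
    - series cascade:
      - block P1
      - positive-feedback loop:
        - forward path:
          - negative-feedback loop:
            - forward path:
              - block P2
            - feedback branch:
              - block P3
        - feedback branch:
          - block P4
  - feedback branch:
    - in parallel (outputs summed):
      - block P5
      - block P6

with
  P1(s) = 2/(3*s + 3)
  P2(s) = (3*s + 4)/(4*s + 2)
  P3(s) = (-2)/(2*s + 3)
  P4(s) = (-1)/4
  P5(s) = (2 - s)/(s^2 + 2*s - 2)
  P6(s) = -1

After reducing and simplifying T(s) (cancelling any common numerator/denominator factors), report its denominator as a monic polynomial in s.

The answer is s^5 + 187*s^4/38 + 805*s^3/114 + 20*s^2/19 - 299*s/57 - 68/19.

Reasoning:
Step 1 - close the feedback loop around P2, P3, giving (6*s^2 + 17*s + 12)/(8*s^2 + 10*s - 2)
Step 2 - collapse the loop ([P2/(1+P2*P3)] forward, P4 return), giving (24*s^2 + 68*s + 48)/(38*s^2 + 57*s + 4)
Step 3 - cascade P1, [[P2/(1+P2*P3)]/(1-[P2/(1+P2*P3)]*P4)], giving (48*s^2 + 136*s + 96)/(114*s^3 + 285*s^2 + 183*s + 12)
Step 4 - combine P5, P6 in parallel, giving (-s^2 - 3*s + 4)/(s^2 + 2*s - 2)
Step 5 - reduce the feedback loop with forward (P1*[[P2/(1+P2*P3)]/(1-[P2/(1+P2*P3)]*P4)]) and return (P5+P6), giving (48*s^4 + 232*s^3 + 272*s^2 - 80*s - 192)/(114*s^5 + 561*s^4 + 805*s^3 + 120*s^2 - 598*s - 408)
The result of step 5 is T(s) in lowest terms. Its denominator has leading coefficient 114; dividing the denominator through by 114 makes it monic.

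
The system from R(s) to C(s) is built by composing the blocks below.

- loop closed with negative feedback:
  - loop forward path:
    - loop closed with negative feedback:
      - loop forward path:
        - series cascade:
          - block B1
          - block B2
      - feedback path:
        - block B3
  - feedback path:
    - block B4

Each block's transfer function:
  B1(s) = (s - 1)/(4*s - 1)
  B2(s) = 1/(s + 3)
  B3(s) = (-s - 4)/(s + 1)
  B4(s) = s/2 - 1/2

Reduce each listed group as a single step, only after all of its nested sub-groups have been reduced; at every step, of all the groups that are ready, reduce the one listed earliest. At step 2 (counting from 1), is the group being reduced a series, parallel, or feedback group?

Step 1 - cascade B1, B2
Step 2 - feedback reduction of (B1*B2), B3
Step 3 - feedback reduction of [(B1*B2)/(1+(B1*B2)*B3)], B4
Step 2 collapses a feedback group.

Answer: feedback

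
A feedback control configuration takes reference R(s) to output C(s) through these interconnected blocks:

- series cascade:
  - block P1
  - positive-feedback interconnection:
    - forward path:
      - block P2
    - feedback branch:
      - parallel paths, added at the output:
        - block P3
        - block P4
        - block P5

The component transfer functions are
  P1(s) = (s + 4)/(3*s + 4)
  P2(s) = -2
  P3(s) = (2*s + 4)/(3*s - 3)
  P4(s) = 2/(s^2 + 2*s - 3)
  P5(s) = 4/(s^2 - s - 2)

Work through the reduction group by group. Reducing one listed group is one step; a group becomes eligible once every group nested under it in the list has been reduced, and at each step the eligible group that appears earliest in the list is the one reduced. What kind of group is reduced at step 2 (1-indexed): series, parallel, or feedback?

Answer: feedback

Working:
(1) reduce the parallel group P3, P4, P5
(2) close the feedback loop around P2, (P3+P4+P5)
(3) series reduction of P1, [P2/(1-P2*(P3+P4+P5))]
Step 2: feedback.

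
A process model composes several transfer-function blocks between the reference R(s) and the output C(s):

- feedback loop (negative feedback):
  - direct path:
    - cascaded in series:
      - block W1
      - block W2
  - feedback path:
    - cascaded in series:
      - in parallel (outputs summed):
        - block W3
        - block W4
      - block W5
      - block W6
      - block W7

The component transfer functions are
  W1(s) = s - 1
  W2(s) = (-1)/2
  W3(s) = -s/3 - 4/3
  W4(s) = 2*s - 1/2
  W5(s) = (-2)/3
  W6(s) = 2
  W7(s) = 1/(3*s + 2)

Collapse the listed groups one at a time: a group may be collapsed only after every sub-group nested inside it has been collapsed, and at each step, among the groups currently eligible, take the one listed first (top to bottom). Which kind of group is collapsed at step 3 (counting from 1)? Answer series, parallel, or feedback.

The answer is series.

Reasoning:
(1) multiply W1, W2 (series)
(2) parallel reduction of W3, W4
(3) cascade (W3+W4), W5, W6, W7
(4) apply the feedback formula to (W1*W2), ((W3+W4)*W5*W6*W7)
Step 3: series.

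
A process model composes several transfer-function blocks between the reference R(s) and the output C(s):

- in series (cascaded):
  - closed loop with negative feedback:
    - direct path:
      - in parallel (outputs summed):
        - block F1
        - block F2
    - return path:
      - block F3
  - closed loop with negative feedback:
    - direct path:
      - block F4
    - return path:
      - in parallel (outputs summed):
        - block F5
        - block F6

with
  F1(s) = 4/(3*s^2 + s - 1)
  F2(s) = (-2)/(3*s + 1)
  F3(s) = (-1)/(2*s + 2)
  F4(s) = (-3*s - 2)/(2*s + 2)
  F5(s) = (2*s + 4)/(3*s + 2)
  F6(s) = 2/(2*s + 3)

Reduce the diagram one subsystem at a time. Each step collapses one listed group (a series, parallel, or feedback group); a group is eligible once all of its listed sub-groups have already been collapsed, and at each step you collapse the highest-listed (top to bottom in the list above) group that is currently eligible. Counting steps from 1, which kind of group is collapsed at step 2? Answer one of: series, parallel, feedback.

The answer is feedback.

Reasoning:
Step 1 - add F1, F2 (parallel)
Step 2 - apply the feedback formula to (F1+F2), F3
Step 3 - sum the parallel branches F5, F6
Step 4 - apply the feedback formula to F4, (F5+F6)
Step 5 - series reduction of [(F1+F2)/(1+(F1+F2)*F3)], [F4/(1+F4*(F5+F6))]
Step 2 collapses a feedback group.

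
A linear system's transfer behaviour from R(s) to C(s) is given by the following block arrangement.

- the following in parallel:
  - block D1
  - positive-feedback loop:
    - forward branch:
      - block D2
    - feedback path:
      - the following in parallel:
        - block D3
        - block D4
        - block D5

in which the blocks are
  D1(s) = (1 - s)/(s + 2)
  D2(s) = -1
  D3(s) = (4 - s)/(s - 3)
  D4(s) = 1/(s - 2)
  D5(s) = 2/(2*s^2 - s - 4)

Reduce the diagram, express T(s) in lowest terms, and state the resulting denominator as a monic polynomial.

Step 1. reduce the parallel group D3, D4, D5 = (-2*s^4 + 15*s^3 - 23*s^2 - 27*s + 56)/(2*s^4 - 11*s^3 + 13*s^2 + 14*s - 24)
Step 2. reduce the feedback loop with forward D2 and return (D3+D4+D5) = (-2*s^4 + 11*s^3 - 13*s^2 - 14*s + 24)/(4*s^3 - 10*s^2 - 13*s + 32)
Step 3. combine D1, [D2/(1-D2*(D3+D4+D5))] in parallel = (-2*s^5 + 3*s^4 + 23*s^3 - 37*s^2 - 49*s + 80)/(4*s^4 - 2*s^3 - 33*s^2 + 6*s + 64)
That last expression is T(s), already simplified. Scaling its denominator by 1/4 (the reciprocal of the leading coefficient) yields the monic denominator.

Hence the answer: s^4 - s^3/2 - 33*s^2/4 + 3*s/2 + 16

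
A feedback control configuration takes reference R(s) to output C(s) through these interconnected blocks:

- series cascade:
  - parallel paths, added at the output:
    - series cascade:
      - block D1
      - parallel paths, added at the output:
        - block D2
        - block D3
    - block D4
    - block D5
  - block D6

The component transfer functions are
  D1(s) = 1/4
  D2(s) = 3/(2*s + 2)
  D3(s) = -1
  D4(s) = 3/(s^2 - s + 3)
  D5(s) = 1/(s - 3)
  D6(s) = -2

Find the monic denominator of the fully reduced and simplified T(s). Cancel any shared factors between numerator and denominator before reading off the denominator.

1. add D2, D3 (parallel); result (1 - 2*s)/(2*s + 2)
2. multiply D1, (D2+D3) (series); result (1 - 2*s)/(8*s + 8)
3. parallel reduction of (D1*(D2+D3)), D4, D5; result (-2*s^4 + 17*s^3 + 8*s^2 - 8*s - 57)/(8*s^4 - 24*s^3 + 16*s^2 - 24*s - 72)
4. combine ((D1*(D2+D3))+D4+D5), D6 in series; result (2*s^4 - 17*s^3 - 8*s^2 + 8*s + 57)/(4*s^4 - 12*s^3 + 8*s^2 - 12*s - 36)
No further cancellation is possible in the step-4 result, so that is T(s). Its denominator becomes monic after dividing by the leading coefficient 4.

Final answer: s^4 - 3*s^3 + 2*s^2 - 3*s - 9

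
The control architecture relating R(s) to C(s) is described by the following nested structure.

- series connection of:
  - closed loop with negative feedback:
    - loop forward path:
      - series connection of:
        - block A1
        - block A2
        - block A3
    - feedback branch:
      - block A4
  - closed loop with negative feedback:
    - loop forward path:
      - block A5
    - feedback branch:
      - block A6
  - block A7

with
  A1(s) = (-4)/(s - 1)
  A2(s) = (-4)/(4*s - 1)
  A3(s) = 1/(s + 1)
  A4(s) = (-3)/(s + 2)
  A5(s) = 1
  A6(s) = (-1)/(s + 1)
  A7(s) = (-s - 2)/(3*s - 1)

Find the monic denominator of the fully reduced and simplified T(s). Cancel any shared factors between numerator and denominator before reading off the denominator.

(1) cascade A1, A2, A3; result 16/(4*s^3 - s^2 - 4*s + 1)
(2) reduce the feedback loop with forward (A1*A2*A3) and return A4; result (16*s + 32)/(4*s^4 + 7*s^3 - 6*s^2 - 7*s - 46)
(3) close the feedback loop around A5, A6; result (s + 1)/s
(4) reduce the series chain [(A1*A2*A3)/(1+(A1*A2*A3)*A4)], [A5/(1+A5*A6)], A7; result (-16*s^3 - 80*s^2 - 128*s - 64)/(12*s^6 + 17*s^5 - 25*s^4 - 15*s^3 - 131*s^2 + 46*s)
Step 4 gives the fully reduced T(s), with no common factor left to cancel. The denominator's leading coefficient is 12, so divide each of its coefficients by 12 to get the monic form.

Final answer: s^6 + 17*s^5/12 - 25*s^4/12 - 5*s^3/4 - 131*s^2/12 + 23*s/6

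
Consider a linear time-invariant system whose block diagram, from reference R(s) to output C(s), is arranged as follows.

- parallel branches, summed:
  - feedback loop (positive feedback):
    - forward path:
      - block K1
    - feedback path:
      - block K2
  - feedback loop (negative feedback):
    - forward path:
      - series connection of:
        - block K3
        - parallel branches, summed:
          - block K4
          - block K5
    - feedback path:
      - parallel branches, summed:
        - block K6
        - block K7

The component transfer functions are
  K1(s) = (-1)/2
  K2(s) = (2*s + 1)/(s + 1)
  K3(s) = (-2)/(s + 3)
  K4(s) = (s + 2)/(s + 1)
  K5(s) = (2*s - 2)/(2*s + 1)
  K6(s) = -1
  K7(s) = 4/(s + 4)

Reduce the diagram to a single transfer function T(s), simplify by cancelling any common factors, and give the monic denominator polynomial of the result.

Reducing step by step:

(1) feedback reduction of K1, K2 = (-s - 1)/(4*s + 3)
(2) combine K4, K5 in parallel = (4*s^2 + 5*s)/(2*s^2 + 3*s + 1)
(3) cascade K3, (K4+K5) = (-8*s^2 - 10*s)/(2*s^3 + 9*s^2 + 10*s + 3)
(4) sum the parallel branches K6, K7 = (-s)/(s + 4)
(5) apply the feedback formula to (K3*(K4+K5)), (K6+K7) = (-8*s^3 - 42*s^2 - 40*s)/(2*s^4 + 25*s^3 + 56*s^2 + 43*s + 12)
(6) sum the parallel branches [K1/(1-K1*K2)], [(K3*(K4+K5))/(1+(K3*(K4+K5))*(K6+K7))] = (-2*s^5 - 59*s^4 - 273*s^3 - 385*s^2 - 175*s - 12)/(8*s^5 + 106*s^4 + 299*s^3 + 340*s^2 + 177*s + 36)
T(s) is the step-6 result (common factors already cancelled). Leading coefficient of the denominator: 8. Divide through by 8 for the monic polynomial.

Answer: s^5 + 53*s^4/4 + 299*s^3/8 + 85*s^2/2 + 177*s/8 + 9/2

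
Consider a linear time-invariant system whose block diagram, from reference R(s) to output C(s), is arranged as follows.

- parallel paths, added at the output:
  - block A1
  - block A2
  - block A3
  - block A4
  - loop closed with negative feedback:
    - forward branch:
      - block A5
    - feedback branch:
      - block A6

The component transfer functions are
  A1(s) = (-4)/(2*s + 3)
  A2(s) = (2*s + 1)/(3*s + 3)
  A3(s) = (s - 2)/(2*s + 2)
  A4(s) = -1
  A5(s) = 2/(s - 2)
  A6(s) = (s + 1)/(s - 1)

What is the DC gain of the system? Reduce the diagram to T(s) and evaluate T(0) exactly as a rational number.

[1] feedback reduction of A5, A6; result (2*s - 2)/(s^2 - s + 4)
[2] parallel reduction of A1, A2, A3, A4, [A5/(1+A5*A6)]; result (2*s^4 - 19*s^3 + 31*s^2 - 134*s - 252)/(12*s^4 + 18*s^3 + 36*s^2 + 102*s + 72)
That last expression is T(s); at s = 0 only the constant terms survive, so T(0) = -252/72 = -7/2.

Therefore the answer is -7/2.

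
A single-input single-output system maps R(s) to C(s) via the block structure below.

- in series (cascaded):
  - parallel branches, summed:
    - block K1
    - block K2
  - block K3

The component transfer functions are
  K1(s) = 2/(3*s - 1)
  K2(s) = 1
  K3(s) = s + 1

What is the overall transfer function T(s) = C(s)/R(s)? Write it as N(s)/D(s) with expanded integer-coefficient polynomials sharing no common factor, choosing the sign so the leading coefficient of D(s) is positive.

Step 1: parallel reduction of K1, K2: (3*s + 1)/(3*s - 1)
Step 2: reduce the series chain (K1+K2), K3; the result is T(s) itself (integer coefficients, no common factor, positive leading denominator coefficient)

Answer: (3*s^2 + 4*s + 1)/(3*s - 1)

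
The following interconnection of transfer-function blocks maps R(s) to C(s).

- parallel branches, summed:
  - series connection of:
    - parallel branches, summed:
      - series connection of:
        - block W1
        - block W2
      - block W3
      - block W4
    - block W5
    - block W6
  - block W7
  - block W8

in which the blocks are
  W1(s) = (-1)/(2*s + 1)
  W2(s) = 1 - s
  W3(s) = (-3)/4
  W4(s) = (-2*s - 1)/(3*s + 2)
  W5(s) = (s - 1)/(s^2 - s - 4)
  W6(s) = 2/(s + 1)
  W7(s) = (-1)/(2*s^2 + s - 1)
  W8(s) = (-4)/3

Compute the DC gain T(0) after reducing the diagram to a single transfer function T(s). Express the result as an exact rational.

(1) series reduction of W1, W2; result (s - 1)/(2*s + 1)
(2) combine (W1*W2), W3, W4 in parallel; result (-22*s^2 - 41*s - 18)/(24*s^2 + 28*s + 8)
(3) reduce the series chain ((W1*W2)+W3+W4), W5, W6; result (-22*s^3 - 19*s^2 + 23*s + 18)/(12*s^5 + 14*s^4 - 56*s^3 - 118*s^2 - 76*s - 16)
(4) sum the parallel branches (((W1*W2)+W3+W4)*W5*W6), W7, W8; result (-96*s^6 - 64*s^5 + 336*s^4 + 666*s^3 + 505*s^2 + 43*s - 70)/(72*s^6 + 48*s^5 - 378*s^4 - 540*s^3 - 102*s^2 + 132*s + 48)
Step 4 gives the overall T(s). Then T(0) = -70/48 = -35/24.

Hence the answer: -35/24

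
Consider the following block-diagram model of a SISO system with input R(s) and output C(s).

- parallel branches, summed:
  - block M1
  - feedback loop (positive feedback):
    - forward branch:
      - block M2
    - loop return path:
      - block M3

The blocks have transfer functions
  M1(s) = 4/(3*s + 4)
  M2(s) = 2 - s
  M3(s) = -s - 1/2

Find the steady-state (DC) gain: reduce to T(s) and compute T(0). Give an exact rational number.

(1) feedback reduction of M2, M3 -> (2*s - 4)/(2*s^2 - 3*s - 4)
(2) add M1, [M2/(1-M2*M3)] (parallel) -> (14*s^2 - 16*s - 32)/(6*s^3 - s^2 - 24*s - 16)
Step 2 gives the overall T(s). Then T(0) = -32/(-16) = 2.

Final answer: 2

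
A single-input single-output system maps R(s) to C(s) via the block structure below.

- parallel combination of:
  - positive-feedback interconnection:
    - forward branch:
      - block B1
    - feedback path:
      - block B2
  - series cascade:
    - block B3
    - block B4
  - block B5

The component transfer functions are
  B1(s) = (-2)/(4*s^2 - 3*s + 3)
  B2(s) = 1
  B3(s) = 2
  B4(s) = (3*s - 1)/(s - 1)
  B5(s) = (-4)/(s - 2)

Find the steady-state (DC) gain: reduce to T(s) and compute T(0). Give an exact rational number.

Reducing step by step:

Step 1: feedback reduction of B1, B2 = (-2)/(4*s^2 - 3*s + 5)
Step 2: combine B3, B4 in series = (6*s - 2)/(s - 1)
Step 3: reduce the parallel group [B1/(1-B1*B2)], (B3*B4), B5 = (24*s^4 - 90*s^3 + 114*s^2 - 108*s + 36)/(4*s^4 - 15*s^3 + 22*s^2 - 21*s + 10)
That last expression is T(s); at s = 0 only the constant terms survive, so T(0) = 36/10 = 18/5.

Answer: 18/5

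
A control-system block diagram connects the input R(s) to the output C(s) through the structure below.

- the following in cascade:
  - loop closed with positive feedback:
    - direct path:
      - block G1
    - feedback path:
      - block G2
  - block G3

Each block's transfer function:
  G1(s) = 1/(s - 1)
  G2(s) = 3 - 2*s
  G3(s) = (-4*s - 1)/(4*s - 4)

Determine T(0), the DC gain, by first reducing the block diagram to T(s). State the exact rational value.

Answer: -1/16

Working:
Step 1: apply the feedback formula to G1, G2; result 1/(3*s - 4)
Step 2: series reduction of [G1/(1-G1*G2)], G3; result (-4*s - 1)/(12*s^2 - 28*s + 16)
The step-2 result is T(s). Setting s = 0: T(0) = -1/16.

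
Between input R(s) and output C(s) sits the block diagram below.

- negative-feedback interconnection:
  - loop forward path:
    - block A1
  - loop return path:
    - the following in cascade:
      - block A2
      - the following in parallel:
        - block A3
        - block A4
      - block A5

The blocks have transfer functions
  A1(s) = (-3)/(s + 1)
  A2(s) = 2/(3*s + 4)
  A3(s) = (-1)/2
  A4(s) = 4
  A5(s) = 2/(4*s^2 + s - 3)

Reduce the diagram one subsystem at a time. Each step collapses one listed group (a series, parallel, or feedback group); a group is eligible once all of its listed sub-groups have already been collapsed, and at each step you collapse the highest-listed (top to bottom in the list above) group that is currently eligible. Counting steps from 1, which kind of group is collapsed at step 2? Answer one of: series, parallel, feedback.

(1) parallel reduction of A3, A4
(2) multiply A2, (A3+A4), A5 (series)
(3) reduce the feedback loop with forward A1 and return (A2*(A3+A4)*A5)
At step 2 the group reduced is series.

Answer: series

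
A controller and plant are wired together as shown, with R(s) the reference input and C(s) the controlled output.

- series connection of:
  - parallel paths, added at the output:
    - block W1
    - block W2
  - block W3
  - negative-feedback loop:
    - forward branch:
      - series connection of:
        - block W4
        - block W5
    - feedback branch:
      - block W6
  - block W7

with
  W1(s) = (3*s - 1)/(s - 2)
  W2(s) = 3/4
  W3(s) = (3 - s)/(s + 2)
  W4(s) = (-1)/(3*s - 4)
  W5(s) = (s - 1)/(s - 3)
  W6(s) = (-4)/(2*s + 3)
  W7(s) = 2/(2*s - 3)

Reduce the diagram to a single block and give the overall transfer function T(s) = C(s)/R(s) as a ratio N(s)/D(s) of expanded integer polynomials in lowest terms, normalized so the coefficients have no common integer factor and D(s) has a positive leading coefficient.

(1) reduce the parallel group W1, W2 = (15*s - 10)/(4*s - 8)
(2) series reduction of W4, W5 = (1 - s)/(3*s^2 - 13*s + 12)
(3) feedback reduction of (W4*W5), W6 = (-2*s^2 - s + 3)/(6*s^3 - 17*s^2 - 11*s + 32)
(4) series reduction of (W1+W2), W3, [(W4*W5)/(1+(W4*W5)*W6)], W7; the result is T(s) itself (integer coefficients, no common factor, positive leading denominator coefficient)

Therefore the answer is (30*s^4 - 95*s^3 - 40*s^2 + 195*s - 90)/(24*s^6 - 104*s^5 - 38*s^4 + 610*s^3 - 424*s^2 - 776*s + 768).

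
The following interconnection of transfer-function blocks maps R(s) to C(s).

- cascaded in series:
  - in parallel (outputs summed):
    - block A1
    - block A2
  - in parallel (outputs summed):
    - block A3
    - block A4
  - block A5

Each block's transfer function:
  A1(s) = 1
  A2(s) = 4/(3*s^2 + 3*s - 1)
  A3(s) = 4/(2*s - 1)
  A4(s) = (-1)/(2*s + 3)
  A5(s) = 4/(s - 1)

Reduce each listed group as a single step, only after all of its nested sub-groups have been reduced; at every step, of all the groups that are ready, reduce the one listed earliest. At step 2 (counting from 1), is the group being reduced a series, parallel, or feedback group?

Answer: parallel

Working:
1. parallel reduction of A1, A2
2. combine A3, A4 in parallel
3. cascade (A1+A2), (A3+A4), A5
At step 2 the group reduced is parallel.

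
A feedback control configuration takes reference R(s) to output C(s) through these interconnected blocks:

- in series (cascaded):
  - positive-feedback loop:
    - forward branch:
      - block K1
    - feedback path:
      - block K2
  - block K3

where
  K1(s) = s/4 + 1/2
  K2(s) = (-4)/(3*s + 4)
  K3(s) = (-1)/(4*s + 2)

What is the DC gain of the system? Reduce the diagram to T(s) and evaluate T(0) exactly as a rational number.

Reducing step by step:

Step 1: reduce the feedback loop with forward K1 and return K2 -> (3*s^2 + 10*s + 8)/(16*s + 24)
Step 2: series reduction of [K1/(1-K1*K2)], K3 -> (-3*s^2 - 10*s - 8)/(64*s^2 + 128*s + 48)
Step 2 gives the overall T(s). Then T(0) = -8/48 = -1/6.

Answer: -1/6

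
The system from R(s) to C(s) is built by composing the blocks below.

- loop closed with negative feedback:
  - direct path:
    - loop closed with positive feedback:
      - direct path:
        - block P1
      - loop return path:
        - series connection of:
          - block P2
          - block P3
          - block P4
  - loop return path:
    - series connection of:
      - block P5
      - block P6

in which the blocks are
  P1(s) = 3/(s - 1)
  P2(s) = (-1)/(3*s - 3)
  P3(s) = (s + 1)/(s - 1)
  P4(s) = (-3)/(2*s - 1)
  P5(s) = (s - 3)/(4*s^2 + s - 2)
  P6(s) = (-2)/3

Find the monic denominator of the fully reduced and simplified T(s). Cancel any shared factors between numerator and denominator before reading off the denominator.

Step 1. combine P2, P3, P4 in series; result (s + 1)/(2*s^3 - 5*s^2 + 4*s - 1)
Step 2. apply the feedback formula to P1, (P2*P3*P4); result (6*s^3 - 15*s^2 + 12*s - 3)/(2*s^4 - 7*s^3 + 9*s^2 - 8*s - 2)
Step 3. multiply P5, P6 (series); result (6 - 2*s)/(12*s^2 + 3*s - 6)
Step 4. feedback reduction of [P1/(1-P1*(P2*P3*P4))], (P5*P6); result (24*s^5 - 54*s^4 + 21*s^3 + 30*s^2 - 27*s + 6)/(8*s^6 - 26*s^5 + 21*s^4 + 13*s^3 - 72*s^2 + 40*s - 2)
That last expression is T(s), already simplified. Scaling its denominator by 1/8 (the reciprocal of the leading coefficient) yields the monic denominator.

Therefore the answer is s^6 - 13*s^5/4 + 21*s^4/8 + 13*s^3/8 - 9*s^2 + 5*s - 1/4.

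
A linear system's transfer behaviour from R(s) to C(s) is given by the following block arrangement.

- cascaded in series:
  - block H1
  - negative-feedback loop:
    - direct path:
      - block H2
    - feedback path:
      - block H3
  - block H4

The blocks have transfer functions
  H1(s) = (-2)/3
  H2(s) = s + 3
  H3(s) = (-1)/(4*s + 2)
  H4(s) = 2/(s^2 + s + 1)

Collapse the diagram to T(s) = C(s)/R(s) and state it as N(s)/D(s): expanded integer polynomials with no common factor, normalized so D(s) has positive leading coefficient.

The answer is (-16*s^2 - 56*s - 24)/(9*s^3 + 6*s^2 + 6*s - 3).

Reasoning:
Step 1. apply the feedback formula to H2, H3: (4*s^2 + 14*s + 6)/(3*s - 1)
Step 2. multiply H1, [H2/(1+H2*H3)], H4 (series), giving the overall T(s)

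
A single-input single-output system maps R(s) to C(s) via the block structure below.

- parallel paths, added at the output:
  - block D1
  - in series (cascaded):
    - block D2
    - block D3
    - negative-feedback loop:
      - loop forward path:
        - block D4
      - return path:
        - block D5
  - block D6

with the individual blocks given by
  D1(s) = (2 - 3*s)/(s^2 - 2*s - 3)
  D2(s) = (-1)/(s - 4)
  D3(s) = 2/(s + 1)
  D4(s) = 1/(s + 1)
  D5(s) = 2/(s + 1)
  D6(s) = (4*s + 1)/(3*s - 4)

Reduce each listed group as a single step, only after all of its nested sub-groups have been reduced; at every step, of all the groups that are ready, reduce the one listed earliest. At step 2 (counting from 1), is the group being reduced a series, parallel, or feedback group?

The answer is series.

Reasoning:
Step 1: apply the feedback formula to D4, D5
Step 2: multiply D2, D3, [D4/(1+D4*D5)] (series)
Step 3: add D1, (D2*D3*[D4/(1+D4*D5)]), D6 (parallel)
Step 2: series.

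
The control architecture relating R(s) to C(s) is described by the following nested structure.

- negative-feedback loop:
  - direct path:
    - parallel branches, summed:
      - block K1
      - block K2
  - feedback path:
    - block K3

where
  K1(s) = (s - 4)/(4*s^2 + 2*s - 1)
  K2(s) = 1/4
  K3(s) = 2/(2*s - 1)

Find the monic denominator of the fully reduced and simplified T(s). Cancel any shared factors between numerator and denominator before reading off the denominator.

[1] reduce the parallel group K1, K2 gives (4*s^2 + 6*s - 17)/(16*s^2 + 8*s - 4)
[2] collapse the loop ((K1+K2) forward, K3 return) gives (8*s^3 + 8*s^2 - 40*s + 17)/(32*s^3 + 8*s^2 - 4*s - 30)
Step 2 gives the fully reduced T(s), with no common factor left to cancel. The denominator's leading coefficient is 32, so divide each of its coefficients by 32 to get the monic form.

Final answer: s^3 + s^2/4 - s/8 - 15/16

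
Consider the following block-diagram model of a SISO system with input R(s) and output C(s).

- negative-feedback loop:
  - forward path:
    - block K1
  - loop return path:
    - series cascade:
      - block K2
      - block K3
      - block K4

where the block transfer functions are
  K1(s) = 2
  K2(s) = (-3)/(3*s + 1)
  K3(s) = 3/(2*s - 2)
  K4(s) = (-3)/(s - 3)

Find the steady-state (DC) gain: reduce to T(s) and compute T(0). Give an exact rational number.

[1] reduce the series chain K2, K3, K4; result 27/(6*s^3 - 22*s^2 + 10*s + 6)
[2] apply the feedback formula to K1, (K2*K3*K4); result (6*s^3 - 22*s^2 + 10*s + 6)/(3*s^3 - 11*s^2 + 5*s + 30)
The step-2 result is T(s). Setting s = 0: T(0) = 6/30 = 1/5.

Therefore the answer is 1/5.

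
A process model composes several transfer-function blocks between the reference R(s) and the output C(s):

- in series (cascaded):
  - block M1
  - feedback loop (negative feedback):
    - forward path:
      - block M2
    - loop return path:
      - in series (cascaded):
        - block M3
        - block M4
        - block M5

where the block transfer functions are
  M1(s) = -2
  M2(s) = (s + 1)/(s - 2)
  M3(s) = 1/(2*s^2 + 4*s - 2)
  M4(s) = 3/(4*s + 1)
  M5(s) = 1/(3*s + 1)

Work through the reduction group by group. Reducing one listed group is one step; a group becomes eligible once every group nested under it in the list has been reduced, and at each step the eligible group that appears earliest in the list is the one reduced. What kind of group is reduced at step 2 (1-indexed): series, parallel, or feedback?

Reducing step by step:

1. reduce the series chain M3, M4, M5
2. apply the feedback formula to M2, (M3*M4*M5)
3. multiply M1, [M2/(1+M2*(M3*M4*M5))] (series)
The group at step 2 is a feedback group.

Answer: feedback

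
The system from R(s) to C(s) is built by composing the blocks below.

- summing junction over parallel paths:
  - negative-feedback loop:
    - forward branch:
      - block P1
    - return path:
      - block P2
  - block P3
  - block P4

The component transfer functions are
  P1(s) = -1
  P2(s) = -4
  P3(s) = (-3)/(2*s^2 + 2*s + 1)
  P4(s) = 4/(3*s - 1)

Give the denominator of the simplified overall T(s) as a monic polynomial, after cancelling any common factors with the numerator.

Answer: s^3 + 2*s^2/3 + s/6 - 1/6

Working:
[1] reduce the feedback loop with forward P1 and return P2, giving (-1)/5
[2] combine [P1/(1+P1*P2)], P3, P4 in parallel, giving (-6*s^3 + 36*s^2 - 6*s + 36)/(30*s^3 + 20*s^2 + 5*s - 5)
The result of step 2 is T(s) in lowest terms. Its denominator has leading coefficient 30; dividing the denominator through by 30 makes it monic.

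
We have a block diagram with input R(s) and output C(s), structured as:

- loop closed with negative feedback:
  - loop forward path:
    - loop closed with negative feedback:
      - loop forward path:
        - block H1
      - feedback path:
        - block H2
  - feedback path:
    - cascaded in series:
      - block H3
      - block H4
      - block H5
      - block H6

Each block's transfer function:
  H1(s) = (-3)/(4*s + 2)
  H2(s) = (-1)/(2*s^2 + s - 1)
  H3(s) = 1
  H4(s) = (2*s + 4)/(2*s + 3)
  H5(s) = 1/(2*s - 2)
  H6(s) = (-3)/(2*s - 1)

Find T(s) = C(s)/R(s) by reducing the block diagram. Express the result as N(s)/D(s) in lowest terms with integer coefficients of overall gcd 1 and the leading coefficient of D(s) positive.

The answer is (-12*s^4 - 12*s^3 + 21*s^2 + 12*s - 9)/(16*s^5 + 24*s^4 - 20*s^3 - 15*s^2 + 34*s + 15).

Reasoning:
1. feedback reduction of H1, H2; result (-6*s^2 - 3*s + 3)/(8*s^3 + 8*s^2 - 2*s + 1)
2. multiply H3, H4, H5, H6 (series); result (-3*s - 6)/(4*s^3 - 7*s + 3)
3. apply the feedback formula to [H1/(1+H1*H2)], (H3*H4*H5*H6); the result is T(s) itself (integer coefficients, no common factor, positive leading denominator coefficient)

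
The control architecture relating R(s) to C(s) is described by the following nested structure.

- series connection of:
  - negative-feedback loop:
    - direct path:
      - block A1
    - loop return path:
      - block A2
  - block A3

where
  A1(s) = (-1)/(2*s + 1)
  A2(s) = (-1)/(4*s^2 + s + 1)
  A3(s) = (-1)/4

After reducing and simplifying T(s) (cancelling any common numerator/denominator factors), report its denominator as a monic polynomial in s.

Reducing step by step:

Step 1. close the feedback loop around A1, A2 -> (-4*s^2 - s - 1)/(8*s^3 + 6*s^2 + 3*s + 2)
Step 2. multiply [A1/(1+A1*A2)], A3 (series) -> (4*s^2 + s + 1)/(32*s^3 + 24*s^2 + 12*s + 8)
T(s) is the step-2 result (common factors already cancelled). Leading coefficient of the denominator: 32. Divide through by 32 for the monic polynomial.

Answer: s^3 + 3*s^2/4 + 3*s/8 + 1/4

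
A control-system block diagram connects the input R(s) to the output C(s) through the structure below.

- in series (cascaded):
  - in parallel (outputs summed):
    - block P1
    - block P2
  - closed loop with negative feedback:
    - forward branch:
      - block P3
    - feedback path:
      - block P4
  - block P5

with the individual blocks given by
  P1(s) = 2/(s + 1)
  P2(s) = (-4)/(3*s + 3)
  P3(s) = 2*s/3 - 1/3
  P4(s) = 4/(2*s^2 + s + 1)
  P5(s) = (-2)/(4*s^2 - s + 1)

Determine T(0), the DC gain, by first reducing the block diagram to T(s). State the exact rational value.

The answer is -4/3.

Reasoning:
[1] add P1, P2 (parallel); result 2/(3*s + 3)
[2] apply the feedback formula to P3, P4; result (4*s^3 + s - 1)/(6*s^2 + 11*s - 1)
[3] series reduction of (P1+P2), [P3/(1+P3*P4)], P5; result (-16*s^3 - 4*s + 4)/(72*s^5 + 186*s^4 + 87*s^3 + 9*s^2 + 33*s - 3)
That last expression is T(s); at s = 0 only the constant terms survive, so T(0) = 4/(-3) = -4/3.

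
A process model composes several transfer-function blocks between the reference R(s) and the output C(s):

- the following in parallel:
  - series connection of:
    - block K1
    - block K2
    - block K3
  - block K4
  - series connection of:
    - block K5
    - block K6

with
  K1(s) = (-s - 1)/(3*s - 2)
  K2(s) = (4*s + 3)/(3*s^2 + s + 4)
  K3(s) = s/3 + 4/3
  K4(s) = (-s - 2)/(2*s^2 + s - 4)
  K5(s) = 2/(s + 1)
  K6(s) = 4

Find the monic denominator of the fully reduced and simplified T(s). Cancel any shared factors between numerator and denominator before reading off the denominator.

[1] series reduction of K1, K2, K3; result (-4*s^3 - 23*s^2 - 31*s - 12)/(27*s^3 - 9*s^2 + 30*s - 24)
[2] combine K5, K6 in series; result 8/(s + 1)
[3] parallel reduction of (K1*K2*K3), K4, (K5*K6); result (-8*s^6 + 347*s^5 - 119*s^4 - 545*s^3 + 245*s^2 - 980*s + 864)/(54*s^6 + 63*s^5 - 48*s^4 - 39*s^3 - 126*s^2 - 48*s + 96)
No further cancellation is possible in the step-3 result, so that is T(s). Its denominator becomes monic after dividing by the leading coefficient 54.

Therefore the answer is s^6 + 7*s^5/6 - 8*s^4/9 - 13*s^3/18 - 7*s^2/3 - 8*s/9 + 16/9.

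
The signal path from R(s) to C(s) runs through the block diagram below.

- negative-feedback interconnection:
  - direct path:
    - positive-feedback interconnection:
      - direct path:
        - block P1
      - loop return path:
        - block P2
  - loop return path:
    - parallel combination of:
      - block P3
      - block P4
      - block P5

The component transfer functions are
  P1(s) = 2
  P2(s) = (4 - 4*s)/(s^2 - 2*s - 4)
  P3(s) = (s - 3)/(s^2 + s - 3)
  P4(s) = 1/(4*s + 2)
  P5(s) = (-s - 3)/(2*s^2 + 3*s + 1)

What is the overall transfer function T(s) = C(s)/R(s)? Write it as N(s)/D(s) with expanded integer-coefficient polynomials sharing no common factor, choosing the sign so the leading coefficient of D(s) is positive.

[1] apply the feedback formula to P1, P2: (2*s^2 - 4*s - 8)/(s^2 + 6*s - 12)
[2] combine P3, P4, P5 in parallel: (3*s^3 - 12*s^2 - 18*s + 9)/(4*s^4 + 10*s^3 - 4*s^2 - 16*s - 6)
[3] apply the feedback formula to [P1/(1-P1*P2)], (P3+P4+P5), giving the overall T(s)

Final answer: (2*s^6 + s^5 - 20*s^4 - 24*s^3 + 21*s^2 + 38*s + 12)/(s^6 + 10*s^5 - 7*s^4 - 43*s^3 + 33*s^2 + 66*s)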